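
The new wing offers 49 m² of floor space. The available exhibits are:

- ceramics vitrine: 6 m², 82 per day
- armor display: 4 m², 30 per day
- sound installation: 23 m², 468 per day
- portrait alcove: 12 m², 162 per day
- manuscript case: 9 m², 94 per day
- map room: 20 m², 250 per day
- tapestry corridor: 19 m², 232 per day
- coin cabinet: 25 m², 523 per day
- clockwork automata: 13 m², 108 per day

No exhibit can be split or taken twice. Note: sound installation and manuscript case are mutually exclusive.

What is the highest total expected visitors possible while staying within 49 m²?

991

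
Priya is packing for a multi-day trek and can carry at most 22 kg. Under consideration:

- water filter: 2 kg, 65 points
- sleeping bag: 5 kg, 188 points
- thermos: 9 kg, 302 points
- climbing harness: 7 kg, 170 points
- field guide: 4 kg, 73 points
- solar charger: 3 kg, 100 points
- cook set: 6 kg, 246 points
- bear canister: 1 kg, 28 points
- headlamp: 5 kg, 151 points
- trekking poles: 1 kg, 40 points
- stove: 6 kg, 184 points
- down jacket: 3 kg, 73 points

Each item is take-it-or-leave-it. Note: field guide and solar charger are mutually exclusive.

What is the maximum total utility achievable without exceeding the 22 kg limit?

804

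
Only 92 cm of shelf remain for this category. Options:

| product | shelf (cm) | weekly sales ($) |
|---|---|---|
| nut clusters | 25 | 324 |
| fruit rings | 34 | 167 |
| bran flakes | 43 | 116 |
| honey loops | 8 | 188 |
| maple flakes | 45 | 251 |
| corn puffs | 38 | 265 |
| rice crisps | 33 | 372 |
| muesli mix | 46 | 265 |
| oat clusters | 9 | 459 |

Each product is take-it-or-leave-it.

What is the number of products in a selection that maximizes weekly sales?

4

The maximum weekly sales within 92 cm is 1343.
One optimal bundle: nut clusters + honey loops + rice crisps + oat clusters (75 cm).
All optima have 4 products.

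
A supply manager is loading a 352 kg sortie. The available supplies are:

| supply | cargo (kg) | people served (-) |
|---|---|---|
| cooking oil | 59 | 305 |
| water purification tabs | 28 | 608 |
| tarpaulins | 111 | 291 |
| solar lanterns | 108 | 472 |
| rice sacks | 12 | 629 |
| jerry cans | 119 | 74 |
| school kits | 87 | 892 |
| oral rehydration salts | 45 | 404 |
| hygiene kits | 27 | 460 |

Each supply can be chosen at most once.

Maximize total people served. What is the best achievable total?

3465

A density-first pass picks cooking oil + water purification tabs + rice sacks + school kits + oral rehydration salts + hygiene kits — 3298 at 258 kg.
Replace cooking oil with solar lanterns: the trade gains 167 net, giving 3465 at 307 kg.
The spare 45 kg is too small for any remaining supply, and no exchange beats 3465.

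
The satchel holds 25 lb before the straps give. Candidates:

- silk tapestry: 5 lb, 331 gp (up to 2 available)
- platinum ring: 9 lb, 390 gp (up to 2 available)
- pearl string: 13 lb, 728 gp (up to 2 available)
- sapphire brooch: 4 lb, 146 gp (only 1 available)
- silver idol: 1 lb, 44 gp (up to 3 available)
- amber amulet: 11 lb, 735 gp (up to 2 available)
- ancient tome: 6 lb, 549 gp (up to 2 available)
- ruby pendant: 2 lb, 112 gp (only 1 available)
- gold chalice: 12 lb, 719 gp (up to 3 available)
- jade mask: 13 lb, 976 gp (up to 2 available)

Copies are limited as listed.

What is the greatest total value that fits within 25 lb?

2074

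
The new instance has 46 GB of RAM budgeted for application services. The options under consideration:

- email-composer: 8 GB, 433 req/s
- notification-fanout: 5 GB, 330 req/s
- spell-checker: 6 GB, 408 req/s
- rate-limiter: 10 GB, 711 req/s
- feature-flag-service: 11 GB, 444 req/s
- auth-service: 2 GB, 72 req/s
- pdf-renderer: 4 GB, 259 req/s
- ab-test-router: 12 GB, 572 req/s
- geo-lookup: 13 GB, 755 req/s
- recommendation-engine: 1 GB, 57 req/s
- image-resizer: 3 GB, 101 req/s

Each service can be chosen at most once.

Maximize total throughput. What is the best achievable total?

The ratio heuristic lands on notification-fanout + spell-checker + rate-limiter + auth-service + pdf-renderer + geo-lookup + recommendation-engine + image-resizer (2693) but leaves 2 GB idle.
The 6 GB tied up in auth-service and recommendation-engine and image-resizer is better spent on email-composer — total rises to 2896 (46 GB).
Runner-up email-composer + notification-fanout + spell-checker + rate-limiter + geo-lookup + recommendation-engine + image-resizer tops out at 2795.

2896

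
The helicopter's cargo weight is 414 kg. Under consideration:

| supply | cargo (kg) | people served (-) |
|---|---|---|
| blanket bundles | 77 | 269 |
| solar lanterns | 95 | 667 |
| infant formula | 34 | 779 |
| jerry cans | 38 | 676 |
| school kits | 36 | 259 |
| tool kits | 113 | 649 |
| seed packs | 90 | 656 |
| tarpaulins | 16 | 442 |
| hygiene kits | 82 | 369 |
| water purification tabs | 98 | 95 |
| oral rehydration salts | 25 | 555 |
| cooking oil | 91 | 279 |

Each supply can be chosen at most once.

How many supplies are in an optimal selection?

7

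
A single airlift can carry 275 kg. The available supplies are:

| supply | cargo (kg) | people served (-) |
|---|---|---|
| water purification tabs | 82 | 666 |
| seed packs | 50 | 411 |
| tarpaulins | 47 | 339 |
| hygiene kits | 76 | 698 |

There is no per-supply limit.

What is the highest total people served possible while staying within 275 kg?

2433

Ranking by ratio (people served/kg): hygiene kits 9.18, seed packs 8.22, water purification tabs 8.12, tarpaulins 7.21.
The ratio ordering already packs tightly: tarpaulins + 3×hygiene kits, 275 kg, 2433.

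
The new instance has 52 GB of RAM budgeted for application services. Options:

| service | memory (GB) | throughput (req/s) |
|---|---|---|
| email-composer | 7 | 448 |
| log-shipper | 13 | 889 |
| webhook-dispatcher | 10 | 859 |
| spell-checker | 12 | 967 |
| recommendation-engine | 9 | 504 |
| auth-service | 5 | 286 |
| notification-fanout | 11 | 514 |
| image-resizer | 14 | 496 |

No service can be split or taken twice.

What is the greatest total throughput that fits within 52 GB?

A density-first pass picks email-composer + log-shipper + webhook-dispatcher + spell-checker + auth-service — 3449 at 47 GB.
Replace auth-service with recommendation-engine: the trade gains 218 net, giving 3667 at 51 GB.
The closest alternative, log-shipper + webhook-dispatcher + spell-checker + auth-service + notification-fanout, reaches only 3515.

3667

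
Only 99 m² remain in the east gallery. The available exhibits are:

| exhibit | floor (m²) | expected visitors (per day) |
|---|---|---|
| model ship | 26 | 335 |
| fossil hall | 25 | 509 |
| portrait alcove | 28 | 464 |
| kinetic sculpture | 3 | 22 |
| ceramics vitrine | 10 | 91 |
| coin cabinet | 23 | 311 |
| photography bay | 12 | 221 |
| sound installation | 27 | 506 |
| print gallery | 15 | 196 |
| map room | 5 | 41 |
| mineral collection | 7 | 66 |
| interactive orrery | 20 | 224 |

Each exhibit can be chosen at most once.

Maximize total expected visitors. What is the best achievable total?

1766

The ratio ordering already packs tightly: fossil hall + portrait alcove + photography bay + sound installation + mineral collection, 99 m², 1766.
The closest alternative, fossil hall + portrait alcove + photography bay + sound installation + map room, reaches only 1741.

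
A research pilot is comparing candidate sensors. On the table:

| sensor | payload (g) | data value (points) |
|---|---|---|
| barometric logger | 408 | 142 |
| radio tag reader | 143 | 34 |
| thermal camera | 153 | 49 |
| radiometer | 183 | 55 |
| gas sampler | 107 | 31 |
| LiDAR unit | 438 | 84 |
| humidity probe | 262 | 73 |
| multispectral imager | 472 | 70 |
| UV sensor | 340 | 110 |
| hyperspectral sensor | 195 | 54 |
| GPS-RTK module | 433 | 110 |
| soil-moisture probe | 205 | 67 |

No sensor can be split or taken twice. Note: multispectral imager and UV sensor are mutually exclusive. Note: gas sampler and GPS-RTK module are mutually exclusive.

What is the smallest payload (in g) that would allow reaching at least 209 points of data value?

Look for the lowest-payload combination reaching 209.
barometric logger + soil-moisture probe: 209 data value at 613 g.
No combination under 613 g hits 209.

613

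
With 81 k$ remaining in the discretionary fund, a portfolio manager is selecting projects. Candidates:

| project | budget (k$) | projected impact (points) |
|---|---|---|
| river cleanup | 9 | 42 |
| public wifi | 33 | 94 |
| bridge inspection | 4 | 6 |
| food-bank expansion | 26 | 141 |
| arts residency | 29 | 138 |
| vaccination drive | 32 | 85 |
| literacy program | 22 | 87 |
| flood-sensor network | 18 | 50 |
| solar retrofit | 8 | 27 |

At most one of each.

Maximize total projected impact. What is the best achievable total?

Greedy by ratio would take river cleanup + bridge inspection + food-bank expansion + arts residency + solar retrofit: 76 k$ used, total 354.
The 17 k$ tied up in river cleanup and solar retrofit is better spent on literacy program — total rises to 372 (81 k$).
That's the maximum — no swap from here does better than 372.

372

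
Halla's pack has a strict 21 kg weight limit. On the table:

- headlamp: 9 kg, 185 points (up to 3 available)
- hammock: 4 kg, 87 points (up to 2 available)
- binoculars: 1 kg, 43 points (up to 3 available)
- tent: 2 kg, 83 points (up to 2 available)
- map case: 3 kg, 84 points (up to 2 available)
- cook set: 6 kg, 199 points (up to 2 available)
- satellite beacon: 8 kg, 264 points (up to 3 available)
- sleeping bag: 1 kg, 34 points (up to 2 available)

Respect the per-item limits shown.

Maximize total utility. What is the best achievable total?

Ranking by ratio (utility/kg): binoculars 43.00, tent 41.50, sleeping bag 34.00, cook set 33.17.
3×binoculars + 2×tent + 2×cook set + 2×sleeping bag uses 21 of the 21 kg and totals 761.
No other feasible combination exceeds 761.

761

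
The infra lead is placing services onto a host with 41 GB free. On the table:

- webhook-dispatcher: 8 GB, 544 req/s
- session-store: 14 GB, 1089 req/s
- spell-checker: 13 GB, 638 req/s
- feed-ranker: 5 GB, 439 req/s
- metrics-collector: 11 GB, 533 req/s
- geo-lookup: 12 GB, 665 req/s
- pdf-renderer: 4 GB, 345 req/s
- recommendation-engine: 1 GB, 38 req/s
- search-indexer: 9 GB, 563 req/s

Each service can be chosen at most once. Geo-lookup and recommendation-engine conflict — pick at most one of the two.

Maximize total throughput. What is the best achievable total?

3018

Best packing: webhook-dispatcher + session-store + feed-ranker + pdf-renderer + recommendation-engine + search-indexer — 41 GB, 3018 total.
Next best is webhook-dispatcher + session-store + feed-ranker + pdf-renderer + search-indexer at 2980 (40 GB) — short by 38.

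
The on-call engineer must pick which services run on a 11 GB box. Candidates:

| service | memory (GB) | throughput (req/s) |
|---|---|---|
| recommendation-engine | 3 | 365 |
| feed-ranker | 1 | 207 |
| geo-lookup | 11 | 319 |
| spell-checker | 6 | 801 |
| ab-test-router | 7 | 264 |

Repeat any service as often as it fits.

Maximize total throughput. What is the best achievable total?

Best packing: 11×feed-ranker — 11 GB, 2277 total.
That's the maximum — no swap from here does better than 2277.

2277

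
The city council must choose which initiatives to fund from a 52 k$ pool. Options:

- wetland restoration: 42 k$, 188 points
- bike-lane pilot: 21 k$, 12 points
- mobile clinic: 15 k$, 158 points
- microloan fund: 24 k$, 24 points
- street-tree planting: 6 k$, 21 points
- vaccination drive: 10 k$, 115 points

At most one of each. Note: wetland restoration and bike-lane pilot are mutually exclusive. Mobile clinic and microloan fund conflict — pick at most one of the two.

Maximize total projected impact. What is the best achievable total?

306

Taking bike-lane pilot + mobile clinic + street-tree planting + vaccination drive: 52 k$ used, 306 in projected impact.
That's the maximum — no feasible swap from here does better than 306.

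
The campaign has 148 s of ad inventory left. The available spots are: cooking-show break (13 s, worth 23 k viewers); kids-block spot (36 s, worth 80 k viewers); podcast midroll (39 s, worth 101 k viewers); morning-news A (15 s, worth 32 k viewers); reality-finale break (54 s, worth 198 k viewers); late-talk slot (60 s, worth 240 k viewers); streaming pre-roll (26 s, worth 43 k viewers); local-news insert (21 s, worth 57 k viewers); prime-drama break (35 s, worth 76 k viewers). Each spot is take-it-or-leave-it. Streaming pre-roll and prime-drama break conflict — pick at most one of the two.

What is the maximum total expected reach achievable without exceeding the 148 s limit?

Taking cooking-show break + reality-finale break + late-talk slot + local-news insert: 148 s used, 518 in expected reach.

518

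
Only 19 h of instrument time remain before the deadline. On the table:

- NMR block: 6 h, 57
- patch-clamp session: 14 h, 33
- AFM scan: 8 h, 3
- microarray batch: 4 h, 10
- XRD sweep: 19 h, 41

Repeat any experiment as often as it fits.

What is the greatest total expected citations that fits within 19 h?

Density check — NMR block 9.50, microarray batch 2.50, patch-clamp session 2.36, XRD sweep 2.16 are the best per h.
3×NMR block uses 18 of the 19 h and totals 171.
Nothing else within 19 h beats 171.

171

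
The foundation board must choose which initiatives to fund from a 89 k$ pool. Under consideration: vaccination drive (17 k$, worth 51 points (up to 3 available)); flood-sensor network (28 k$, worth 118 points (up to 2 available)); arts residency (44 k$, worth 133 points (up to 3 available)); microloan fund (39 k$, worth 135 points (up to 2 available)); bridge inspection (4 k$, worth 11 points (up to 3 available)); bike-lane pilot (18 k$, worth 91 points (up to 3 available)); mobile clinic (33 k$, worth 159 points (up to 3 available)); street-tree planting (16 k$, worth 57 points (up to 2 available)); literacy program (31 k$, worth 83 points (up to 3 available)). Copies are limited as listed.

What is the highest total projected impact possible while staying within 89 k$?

432

3×bike-lane pilot + mobile clinic uses 87 of the 89 k$ and totals 432.
That's the maximum — no swap from here does better than 432.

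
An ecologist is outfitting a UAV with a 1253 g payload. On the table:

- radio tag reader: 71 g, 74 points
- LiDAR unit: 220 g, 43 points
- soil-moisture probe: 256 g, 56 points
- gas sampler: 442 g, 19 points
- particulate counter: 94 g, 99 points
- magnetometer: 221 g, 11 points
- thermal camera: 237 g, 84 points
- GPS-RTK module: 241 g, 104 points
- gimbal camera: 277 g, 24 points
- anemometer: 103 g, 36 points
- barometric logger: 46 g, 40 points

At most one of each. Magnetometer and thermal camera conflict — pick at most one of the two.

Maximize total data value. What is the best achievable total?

Ranking by ratio (data value/g): particulate counter 1.05, radio tag reader 1.04, barometric logger 0.87, GPS-RTK module 0.43.
The ratio heuristic lands on radio tag reader + soil-moisture probe + particulate counter + thermal camera + GPS-RTK module + anemometer + barometric logger (493) but leaves 205 g idle.
Dropping anemometer frees 103 g; slotting in LiDAR unit (220 g) lifts the total to 500 at 1165 g.
Next best is radio tag reader + LiDAR unit + soil-moisture probe + particulate counter + thermal camera + GPS-RTK module + anemometer at 496 (1222 g) — short by 4.

500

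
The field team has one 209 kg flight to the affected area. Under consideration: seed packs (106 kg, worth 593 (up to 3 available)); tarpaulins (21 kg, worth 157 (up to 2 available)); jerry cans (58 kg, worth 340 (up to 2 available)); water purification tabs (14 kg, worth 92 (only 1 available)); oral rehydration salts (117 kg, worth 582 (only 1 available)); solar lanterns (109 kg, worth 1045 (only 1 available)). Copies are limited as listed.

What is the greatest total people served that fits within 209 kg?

1699

Ranking by ratio (people served/kg): solar lanterns 9.59, tarpaulins 7.48, water purification tabs 6.57.
The ratio heuristic lands on 2×tarpaulins + water purification tabs + solar lanterns (1451) but leaves 44 kg idle.
The 14 kg tied up in water purification tabs is better spent on jerry cans — total rises to 1699 (209 kg).
Every other selection either busts 209 kg or exceeds an availability limit or fails to beat 1699.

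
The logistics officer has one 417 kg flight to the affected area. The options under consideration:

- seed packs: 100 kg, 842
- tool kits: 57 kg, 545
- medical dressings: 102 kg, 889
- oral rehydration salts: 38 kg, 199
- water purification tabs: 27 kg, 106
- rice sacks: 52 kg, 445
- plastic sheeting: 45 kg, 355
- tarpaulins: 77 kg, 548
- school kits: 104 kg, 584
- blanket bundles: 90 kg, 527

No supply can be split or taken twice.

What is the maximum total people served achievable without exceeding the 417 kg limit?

A density-first pass picks seed packs + tool kits + medical dressings + oral rehydration salts + rice sacks + plastic sheeting — 3275 at 394 kg.
Replace oral rehydration salts and plastic sheeting with water purification tabs + tarpaulins: the trade gains 100 net, giving 3375 at 415 kg.
No other feasible combination exceeds 3375.

3375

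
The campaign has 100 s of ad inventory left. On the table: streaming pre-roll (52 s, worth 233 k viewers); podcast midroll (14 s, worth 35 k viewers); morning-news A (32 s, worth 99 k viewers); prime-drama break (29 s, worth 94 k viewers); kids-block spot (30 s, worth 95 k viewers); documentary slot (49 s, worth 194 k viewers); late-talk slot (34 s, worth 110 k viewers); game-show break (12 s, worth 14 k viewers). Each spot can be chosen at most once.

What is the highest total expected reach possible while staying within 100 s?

378

Taking the top-ratio spots first gives streaming pre-roll + podcast midroll + prime-drama break for 362 (95 s).
Dropping prime-drama break frees 29 s; slotting in late-talk slot (34 s) lifts the total to 378 at 100 s.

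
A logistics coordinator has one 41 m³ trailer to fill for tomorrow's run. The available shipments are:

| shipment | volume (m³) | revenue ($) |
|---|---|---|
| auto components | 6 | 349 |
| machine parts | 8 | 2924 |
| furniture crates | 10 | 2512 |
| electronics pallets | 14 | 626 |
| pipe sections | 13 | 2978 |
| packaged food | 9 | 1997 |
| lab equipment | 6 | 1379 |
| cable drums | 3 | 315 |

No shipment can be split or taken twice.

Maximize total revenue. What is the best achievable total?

10411

By revenue per m³: machine parts 365.50, furniture crates 251.20, lab equipment 229.83, pipe sections 229.08 lead.
Filling by ratio: machine parts + furniture crates + pipe sections + lab equipment + cable drums for 10108, with 1 m³ left unused.
The 9 m³ tied up in lab equipment and cable drums is better spent on packaged food — total rises to 10411 (40 m³).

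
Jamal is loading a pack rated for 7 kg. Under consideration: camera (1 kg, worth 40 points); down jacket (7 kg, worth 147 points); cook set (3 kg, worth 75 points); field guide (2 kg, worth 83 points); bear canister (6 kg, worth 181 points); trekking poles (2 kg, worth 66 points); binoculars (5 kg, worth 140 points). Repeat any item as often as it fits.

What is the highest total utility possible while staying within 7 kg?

289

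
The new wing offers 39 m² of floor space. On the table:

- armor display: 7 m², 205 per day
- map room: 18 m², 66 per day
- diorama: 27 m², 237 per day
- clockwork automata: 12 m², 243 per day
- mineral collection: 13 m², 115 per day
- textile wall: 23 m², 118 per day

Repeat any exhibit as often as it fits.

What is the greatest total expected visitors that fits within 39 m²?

1025

Density check — armor display 29.29, clockwork automata 20.25, mineral collection 8.85 are the best per m².
Best packing: 5×armor display — 35 m², 1025 total.
The spare 4 m² is too small for any remaining exhibit, and no exchange beats 1025.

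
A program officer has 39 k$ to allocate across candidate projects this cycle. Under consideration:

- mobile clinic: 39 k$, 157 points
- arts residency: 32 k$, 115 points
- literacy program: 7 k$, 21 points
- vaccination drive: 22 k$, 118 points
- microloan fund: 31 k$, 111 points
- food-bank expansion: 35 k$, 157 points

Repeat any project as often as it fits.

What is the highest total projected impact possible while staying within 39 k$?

2×literacy program + vaccination drive uses 36 of the 39 k$ and totals 160.
No other feasible combination exceeds 160.

160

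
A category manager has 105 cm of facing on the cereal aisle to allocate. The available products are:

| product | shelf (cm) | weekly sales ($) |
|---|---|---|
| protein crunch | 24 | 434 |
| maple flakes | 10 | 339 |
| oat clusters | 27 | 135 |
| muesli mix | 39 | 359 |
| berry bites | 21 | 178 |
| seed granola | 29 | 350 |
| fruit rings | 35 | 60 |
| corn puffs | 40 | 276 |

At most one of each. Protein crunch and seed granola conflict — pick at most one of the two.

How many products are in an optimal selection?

4

The maximum weekly sales within 105 cm is 1310.
One optimal bundle: protein crunch + maple flakes + muesli mix + berry bites (94 cm).
Every optimal selection uses 4 products.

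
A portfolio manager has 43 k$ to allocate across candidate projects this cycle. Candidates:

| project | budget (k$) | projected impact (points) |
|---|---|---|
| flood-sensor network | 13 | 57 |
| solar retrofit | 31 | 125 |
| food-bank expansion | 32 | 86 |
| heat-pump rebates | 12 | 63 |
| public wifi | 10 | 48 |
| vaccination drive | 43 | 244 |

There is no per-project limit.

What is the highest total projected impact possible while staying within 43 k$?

Ranking by ratio (projected impact/k$): vaccination drive 5.67, heat-pump rebates 5.25, public wifi 4.80, flood-sensor network 4.38.
Taking vaccination drive: 43 k$ used, 244 in projected impact.
No other feasible combination exceeds 244.

244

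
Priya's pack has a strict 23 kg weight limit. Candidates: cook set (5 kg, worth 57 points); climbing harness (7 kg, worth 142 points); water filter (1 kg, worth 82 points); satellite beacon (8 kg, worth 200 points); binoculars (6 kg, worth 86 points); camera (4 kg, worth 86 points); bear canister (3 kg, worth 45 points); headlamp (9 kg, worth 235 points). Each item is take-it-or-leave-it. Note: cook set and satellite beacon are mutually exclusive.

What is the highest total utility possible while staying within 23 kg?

Ranking by ratio (utility/kg): water filter 82.00, headlamp 26.11, satellite beacon 25.00.
Water filter + satellite beacon + camera + headlamp uses 22 of the 23 kg and totals 603.
Next best is water filter + satellite beacon + bear canister + headlamp at 562 (21 kg) — short by 41.

603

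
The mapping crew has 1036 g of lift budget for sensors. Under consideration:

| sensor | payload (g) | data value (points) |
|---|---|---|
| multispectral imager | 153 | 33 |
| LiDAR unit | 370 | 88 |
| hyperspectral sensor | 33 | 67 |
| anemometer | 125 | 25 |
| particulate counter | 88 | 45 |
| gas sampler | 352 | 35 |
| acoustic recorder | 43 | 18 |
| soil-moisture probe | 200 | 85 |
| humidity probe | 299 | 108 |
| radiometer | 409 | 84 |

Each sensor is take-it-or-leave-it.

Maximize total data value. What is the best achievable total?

411

By data value per g: hyperspectral sensor 2.03, particulate counter 0.51, soil-moisture probe 0.42, acoustic recorder 0.42 lead.
Best packing: LiDAR unit + hyperspectral sensor + particulate counter + acoustic recorder + soil-moisture probe + humidity probe — 1033 g, 411 total.
Runner-up LiDAR unit + hyperspectral sensor + particulate counter + soil-moisture probe + humidity probe tops out at 393.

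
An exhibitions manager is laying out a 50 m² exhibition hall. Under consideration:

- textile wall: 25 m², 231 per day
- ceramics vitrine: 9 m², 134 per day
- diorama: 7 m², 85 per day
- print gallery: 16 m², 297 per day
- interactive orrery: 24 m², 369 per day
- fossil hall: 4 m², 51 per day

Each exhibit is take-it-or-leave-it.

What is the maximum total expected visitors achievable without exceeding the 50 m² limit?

Ceramics vitrine + print gallery + interactive orrery uses 49 of the 50 m² and totals 800.

800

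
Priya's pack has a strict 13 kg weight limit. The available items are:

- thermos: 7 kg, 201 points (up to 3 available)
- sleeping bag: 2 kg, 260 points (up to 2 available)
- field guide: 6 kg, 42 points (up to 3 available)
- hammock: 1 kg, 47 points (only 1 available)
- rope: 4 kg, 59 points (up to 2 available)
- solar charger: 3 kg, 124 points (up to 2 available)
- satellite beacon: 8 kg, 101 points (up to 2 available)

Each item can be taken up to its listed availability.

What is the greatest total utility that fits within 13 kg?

815

Best packing: 2×sleeping bag + hammock + 2×solar charger — 11 kg, 815 total.
No other feasible combination exceeds 815.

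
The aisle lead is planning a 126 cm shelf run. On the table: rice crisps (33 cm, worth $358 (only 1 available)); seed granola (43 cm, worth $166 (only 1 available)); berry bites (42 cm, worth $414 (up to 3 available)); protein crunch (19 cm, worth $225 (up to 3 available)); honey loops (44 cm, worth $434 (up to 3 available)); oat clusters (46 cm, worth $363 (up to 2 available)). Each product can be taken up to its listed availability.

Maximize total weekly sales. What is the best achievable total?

1318

Filling by ratio: rice crisps + 3×protein crunch for 1033, with 36 cm left unused.
The 52 cm tied up in rice crisps and protein crunch is better spent on 2×honey loops — total rises to 1318 (126 cm).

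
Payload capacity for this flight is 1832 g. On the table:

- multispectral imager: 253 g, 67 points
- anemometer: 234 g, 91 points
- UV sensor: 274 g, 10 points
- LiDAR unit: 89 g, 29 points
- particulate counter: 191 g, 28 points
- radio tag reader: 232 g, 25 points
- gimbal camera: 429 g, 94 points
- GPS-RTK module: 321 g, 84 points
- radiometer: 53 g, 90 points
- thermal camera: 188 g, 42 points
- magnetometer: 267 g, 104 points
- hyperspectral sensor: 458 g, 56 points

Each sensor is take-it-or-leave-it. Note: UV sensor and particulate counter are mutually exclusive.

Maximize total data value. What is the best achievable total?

572

Density check — radiometer 1.70, magnetometer 0.39, anemometer 0.39 are the best per g.
Taking the top-ratio sensors first gives multispectral imager + anemometer + LiDAR unit + particulate counter + radio tag reader + GPS-RTK module + radiometer + thermal camera + magnetometer for 560 (1828 g).
Dropping LiDAR unit and particulate counter and radio tag reader frees 512 g; slotting in gimbal camera (429 g) lifts the total to 572 at 1745 g.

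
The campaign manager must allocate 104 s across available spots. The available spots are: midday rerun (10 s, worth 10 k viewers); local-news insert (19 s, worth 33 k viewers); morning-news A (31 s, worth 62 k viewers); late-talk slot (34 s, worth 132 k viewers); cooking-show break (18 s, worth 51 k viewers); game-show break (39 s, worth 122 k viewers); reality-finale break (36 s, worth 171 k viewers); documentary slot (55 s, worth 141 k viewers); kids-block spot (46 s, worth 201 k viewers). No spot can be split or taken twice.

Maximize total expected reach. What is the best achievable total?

423

Ranking by ratio (expected reach/s): reality-finale break 4.75, kids-block spot 4.37, late-talk slot 3.88, game-show break 3.13.
Cooking-show break + reality-finale break + kids-block spot uses 100 of the 104 s and totals 423.
An exhaustive check of the 512 subsets confirms 423.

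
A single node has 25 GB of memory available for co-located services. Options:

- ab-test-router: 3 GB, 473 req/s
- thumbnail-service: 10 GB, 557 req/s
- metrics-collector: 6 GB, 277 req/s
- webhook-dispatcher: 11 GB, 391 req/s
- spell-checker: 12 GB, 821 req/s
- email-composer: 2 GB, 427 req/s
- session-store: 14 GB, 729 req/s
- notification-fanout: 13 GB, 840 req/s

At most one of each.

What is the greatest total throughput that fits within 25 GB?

2017

A density-first pass picks ab-test-router + metrics-collector + spell-checker + email-composer — 1998 at 23 GB.
Dropping spell-checker frees 12 GB; slotting in notification-fanout (13 GB) lifts the total to 2017 at 24 GB.
Every other selection either busts 25 GB or fails to beat 2017.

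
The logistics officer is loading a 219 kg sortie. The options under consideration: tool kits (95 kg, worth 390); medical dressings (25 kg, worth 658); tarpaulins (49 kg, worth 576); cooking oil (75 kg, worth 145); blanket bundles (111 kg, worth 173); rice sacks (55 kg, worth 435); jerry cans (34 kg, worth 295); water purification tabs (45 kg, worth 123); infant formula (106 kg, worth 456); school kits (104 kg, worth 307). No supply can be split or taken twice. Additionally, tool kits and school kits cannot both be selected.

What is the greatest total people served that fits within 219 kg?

Best packing: medical dressings + tarpaulins + rice sacks + jerry cans + water purification tabs — 208 kg, 2087 total.
Nothing else feasible within 219 kg beats 2087.

2087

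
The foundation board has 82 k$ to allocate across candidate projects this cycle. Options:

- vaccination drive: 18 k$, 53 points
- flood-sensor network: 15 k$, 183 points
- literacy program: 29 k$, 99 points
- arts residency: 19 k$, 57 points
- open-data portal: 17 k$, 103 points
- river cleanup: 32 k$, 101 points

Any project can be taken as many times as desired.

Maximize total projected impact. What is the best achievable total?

5×flood-sensor network uses 75 of the 82 k$ and totals 915.

915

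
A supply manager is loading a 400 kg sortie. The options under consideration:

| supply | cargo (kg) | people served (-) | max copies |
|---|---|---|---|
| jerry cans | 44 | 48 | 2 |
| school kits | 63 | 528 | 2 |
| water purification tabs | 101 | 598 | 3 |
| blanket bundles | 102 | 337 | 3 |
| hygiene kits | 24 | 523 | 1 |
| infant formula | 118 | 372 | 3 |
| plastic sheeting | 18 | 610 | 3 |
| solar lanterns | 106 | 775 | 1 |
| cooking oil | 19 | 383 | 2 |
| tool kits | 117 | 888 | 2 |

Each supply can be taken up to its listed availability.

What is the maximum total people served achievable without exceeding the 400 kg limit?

By people served per kg: plastic sheeting 33.89, hygiene kits 21.79, cooking oil 20.16 lead.
Taking the top-ratio supplies first gives 2×school kits + hygiene kits + 3×plastic sheeting + 2×cooking oil + tool kits for 5063 (359 kg).
Replace school kits with water purification tabs: the trade gains 70 net, giving 5133 at 397 kg.
No other feasible combination exceeds 5133.

5133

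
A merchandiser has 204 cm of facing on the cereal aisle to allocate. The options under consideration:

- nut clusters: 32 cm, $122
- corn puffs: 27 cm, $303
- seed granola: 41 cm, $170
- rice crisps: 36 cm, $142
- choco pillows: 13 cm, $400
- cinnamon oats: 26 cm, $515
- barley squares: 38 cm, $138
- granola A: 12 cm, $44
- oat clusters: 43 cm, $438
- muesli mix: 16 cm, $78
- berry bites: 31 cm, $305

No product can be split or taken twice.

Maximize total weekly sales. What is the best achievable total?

2225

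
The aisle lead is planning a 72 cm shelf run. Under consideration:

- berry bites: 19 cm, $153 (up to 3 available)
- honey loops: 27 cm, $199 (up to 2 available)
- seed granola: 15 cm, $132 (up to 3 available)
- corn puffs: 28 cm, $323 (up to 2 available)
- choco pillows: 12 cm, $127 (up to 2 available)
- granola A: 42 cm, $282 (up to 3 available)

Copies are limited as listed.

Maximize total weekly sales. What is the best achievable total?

A density-first pass picks 2×corn puffs + choco pillows — 773 at 68 cm.
Replace choco pillows with seed granola: the trade gains 5 net, giving 778 at 71 cm.

778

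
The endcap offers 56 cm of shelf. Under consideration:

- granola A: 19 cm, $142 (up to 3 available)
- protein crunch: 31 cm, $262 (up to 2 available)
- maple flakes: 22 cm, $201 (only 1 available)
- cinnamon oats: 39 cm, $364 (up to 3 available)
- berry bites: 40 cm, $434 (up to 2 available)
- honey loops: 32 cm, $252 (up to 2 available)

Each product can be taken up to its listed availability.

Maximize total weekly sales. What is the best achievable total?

463

Greedy by ratio would take berry bites: 40 cm used, total 434.
The 40 cm tied up in berry bites is better spent on protein crunch + maple flakes — total rises to 463 (53 cm).
Every other selection either busts 56 cm or exceeds an availability limit or fails to beat 463.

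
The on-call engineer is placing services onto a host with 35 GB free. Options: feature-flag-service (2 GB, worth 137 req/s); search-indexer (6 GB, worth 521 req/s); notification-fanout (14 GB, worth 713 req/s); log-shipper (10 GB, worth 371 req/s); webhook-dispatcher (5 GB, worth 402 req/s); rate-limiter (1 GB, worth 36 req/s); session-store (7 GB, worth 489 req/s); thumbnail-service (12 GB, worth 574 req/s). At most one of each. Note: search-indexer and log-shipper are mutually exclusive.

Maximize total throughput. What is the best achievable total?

2298

The ratio ordering already packs tightly: feature-flag-service + search-indexer + notification-fanout + webhook-dispatcher + rate-limiter + session-store, 35 GB, 2298.
Every other selection either busts 35 GB or breaks a pairing rule or fails to beat 2298.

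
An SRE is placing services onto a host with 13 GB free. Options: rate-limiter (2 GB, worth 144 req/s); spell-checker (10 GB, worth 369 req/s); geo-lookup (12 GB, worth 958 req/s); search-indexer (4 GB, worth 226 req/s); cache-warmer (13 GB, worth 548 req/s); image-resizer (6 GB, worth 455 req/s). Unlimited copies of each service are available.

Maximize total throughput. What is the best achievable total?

958

By throughput per GB: geo-lookup 79.83, image-resizer 75.83, rate-limiter 72.00, search-indexer 56.50 lead.
Geo-lookup uses 12 of the 13 GB and totals 958.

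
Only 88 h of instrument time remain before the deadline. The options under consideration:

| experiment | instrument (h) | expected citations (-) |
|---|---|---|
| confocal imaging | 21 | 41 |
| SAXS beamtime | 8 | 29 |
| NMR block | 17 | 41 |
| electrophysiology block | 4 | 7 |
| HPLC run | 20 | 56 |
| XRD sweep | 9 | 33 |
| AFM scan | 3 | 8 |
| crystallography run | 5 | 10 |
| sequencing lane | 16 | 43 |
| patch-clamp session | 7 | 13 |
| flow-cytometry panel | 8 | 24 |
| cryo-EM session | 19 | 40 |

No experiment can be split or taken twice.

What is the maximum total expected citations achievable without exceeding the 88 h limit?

The ratio heuristic lands on SAXS beamtime + NMR block + HPLC run + XRD sweep + AFM scan + crystallography run + sequencing lane + flow-cytometry panel (244) but leaves 2 h idle.
The 5 h tied up in crystallography run is better spent on patch-clamp session — total rises to 247 (88 h).
The closest alternative, SAXS beamtime + NMR block + HPLC run + XRD sweep + AFM scan + crystallography run + sequencing lane + flow-cytometry panel, reaches only 244.

247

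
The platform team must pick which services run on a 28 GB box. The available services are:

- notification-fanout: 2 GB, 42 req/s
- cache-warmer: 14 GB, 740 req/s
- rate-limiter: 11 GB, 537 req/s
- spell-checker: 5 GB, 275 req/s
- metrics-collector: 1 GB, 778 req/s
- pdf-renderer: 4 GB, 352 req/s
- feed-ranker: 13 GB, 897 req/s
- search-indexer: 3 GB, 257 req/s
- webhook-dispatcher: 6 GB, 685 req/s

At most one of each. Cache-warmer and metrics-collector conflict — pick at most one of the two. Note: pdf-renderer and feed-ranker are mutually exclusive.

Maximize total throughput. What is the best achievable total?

2892

Spell-checker + metrics-collector + feed-ranker + search-indexer + webhook-dispatcher uses 28 of the 28 GB and totals 2892.
The closest alternative, notification-fanout + spell-checker + metrics-collector + feed-ranker + webhook-dispatcher, reaches only 2677.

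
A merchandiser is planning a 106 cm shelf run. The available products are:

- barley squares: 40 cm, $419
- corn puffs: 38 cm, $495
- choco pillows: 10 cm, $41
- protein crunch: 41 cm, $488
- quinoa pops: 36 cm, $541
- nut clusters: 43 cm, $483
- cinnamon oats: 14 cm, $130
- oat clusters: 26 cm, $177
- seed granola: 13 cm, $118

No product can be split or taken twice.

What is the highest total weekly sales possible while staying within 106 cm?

Density check — quinoa pops 15.03, corn puffs 13.03, protein crunch 11.90 are the best per cm.
Best packing: corn puffs + quinoa pops + cinnamon oats + seed granola — 101 cm, 1284 total.
Nothing else within 106 cm beats 1284.

1284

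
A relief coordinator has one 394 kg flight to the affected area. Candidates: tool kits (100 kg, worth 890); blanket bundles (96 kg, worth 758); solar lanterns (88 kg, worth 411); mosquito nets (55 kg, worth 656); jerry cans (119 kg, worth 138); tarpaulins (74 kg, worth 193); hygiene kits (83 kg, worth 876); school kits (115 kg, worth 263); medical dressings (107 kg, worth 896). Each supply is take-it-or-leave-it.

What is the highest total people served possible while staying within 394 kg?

3420

Filling by ratio: tool kits + mosquito nets + hygiene kits + medical dressings for 3318, with 49 kg left unused.
The 55 kg tied up in mosquito nets is better spent on blanket bundles — total rises to 3420 (386 kg).
That's the maximum — no swap from here does better than 3420.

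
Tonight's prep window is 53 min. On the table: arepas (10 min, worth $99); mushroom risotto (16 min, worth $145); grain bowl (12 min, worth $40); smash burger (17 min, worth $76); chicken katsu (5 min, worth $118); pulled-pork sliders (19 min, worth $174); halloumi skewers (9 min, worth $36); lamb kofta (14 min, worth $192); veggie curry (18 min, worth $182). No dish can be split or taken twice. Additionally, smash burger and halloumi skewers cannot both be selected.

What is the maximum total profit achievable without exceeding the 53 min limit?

637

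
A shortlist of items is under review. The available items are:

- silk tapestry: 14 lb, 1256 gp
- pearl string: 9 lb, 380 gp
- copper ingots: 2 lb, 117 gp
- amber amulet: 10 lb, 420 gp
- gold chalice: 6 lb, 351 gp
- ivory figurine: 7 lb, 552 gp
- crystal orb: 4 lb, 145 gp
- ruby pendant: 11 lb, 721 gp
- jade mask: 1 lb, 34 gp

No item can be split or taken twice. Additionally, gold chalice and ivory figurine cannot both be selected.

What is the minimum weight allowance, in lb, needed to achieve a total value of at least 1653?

21

Need the lightest bundle worth ≥ 1653.
Taking silk tapestry + ivory figurine gives 1808 (≥ 1653) for 21 lb.
No combination under 21 lb hits 1653.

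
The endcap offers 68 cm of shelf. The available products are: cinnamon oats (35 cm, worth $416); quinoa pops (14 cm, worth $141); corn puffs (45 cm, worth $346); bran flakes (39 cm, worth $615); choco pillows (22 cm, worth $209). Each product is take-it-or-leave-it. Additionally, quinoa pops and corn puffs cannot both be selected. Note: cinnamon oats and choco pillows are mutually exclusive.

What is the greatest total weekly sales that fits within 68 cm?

Filling by ratio: quinoa pops + bran flakes for 756, with 15 cm left unused.
Replace quinoa pops with choco pillows: the trade gains 68 net, giving 824 at 61 cm.
The closest alternative, quinoa pops + bran flakes, reaches only 756.

824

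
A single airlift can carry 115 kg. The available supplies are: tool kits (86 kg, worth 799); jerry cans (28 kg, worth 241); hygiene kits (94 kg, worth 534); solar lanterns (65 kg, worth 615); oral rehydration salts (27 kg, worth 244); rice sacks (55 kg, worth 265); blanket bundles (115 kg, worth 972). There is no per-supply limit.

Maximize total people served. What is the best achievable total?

1043

Density check — solar lanterns 9.46, tool kits 9.29, oral rehydration salts 9.04 are the best per kg.
A density-first pass picks solar lanterns + oral rehydration salts — 859 at 92 kg.
The 65 kg tied up in solar lanterns is better spent on tool kits — total rises to 1043 (113 kg).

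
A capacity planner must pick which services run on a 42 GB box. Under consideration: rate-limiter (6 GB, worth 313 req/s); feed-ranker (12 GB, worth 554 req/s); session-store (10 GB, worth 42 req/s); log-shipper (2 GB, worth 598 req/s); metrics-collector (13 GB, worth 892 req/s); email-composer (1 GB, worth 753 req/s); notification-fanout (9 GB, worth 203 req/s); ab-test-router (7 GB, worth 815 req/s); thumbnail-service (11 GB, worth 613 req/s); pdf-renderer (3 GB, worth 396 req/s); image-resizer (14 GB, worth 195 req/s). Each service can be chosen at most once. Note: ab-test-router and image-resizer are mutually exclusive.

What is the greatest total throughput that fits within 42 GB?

By throughput per GB: email-composer 753.00, log-shipper 299.00, pdf-renderer 132.00 lead.
Taking log-shipper + metrics-collector + email-composer + ab-test-router + thumbnail-service + pdf-renderer: 37 GB used, 4067 in throughput.
The spare 5 GB is too small for any remaining service, and no feasible exchange beats 4067.

4067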